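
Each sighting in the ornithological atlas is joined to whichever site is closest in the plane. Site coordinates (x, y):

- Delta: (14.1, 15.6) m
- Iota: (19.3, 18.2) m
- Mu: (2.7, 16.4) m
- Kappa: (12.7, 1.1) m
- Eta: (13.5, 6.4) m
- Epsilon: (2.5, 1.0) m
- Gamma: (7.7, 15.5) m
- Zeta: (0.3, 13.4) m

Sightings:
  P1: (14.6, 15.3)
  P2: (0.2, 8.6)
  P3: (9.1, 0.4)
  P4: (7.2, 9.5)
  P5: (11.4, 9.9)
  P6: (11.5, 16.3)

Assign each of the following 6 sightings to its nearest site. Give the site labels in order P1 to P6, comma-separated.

Delta, Zeta, Kappa, Gamma, Eta, Delta

P1 → Delta (d²=0.34)
P2 → Zeta (d²=23.05)
P3 → Kappa (d²=13.45)
P4 → Gamma (d²=36.25)
P5 → Eta (d²=16.66)
P6 → Delta (d²=7.25)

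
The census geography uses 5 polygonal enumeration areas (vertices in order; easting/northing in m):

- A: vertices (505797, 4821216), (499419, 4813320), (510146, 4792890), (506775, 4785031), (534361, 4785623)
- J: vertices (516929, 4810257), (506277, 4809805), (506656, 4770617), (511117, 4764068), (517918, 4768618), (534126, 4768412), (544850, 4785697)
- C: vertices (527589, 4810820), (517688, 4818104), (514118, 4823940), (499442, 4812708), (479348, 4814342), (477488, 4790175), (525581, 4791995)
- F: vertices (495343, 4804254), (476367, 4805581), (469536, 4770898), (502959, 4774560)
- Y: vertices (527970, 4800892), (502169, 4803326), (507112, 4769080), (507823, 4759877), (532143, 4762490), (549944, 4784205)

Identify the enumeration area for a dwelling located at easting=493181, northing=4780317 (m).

Cast a ray rightward from (493181, 4780317). For each polygon, the edges (by vertex number in listed order) whose endpoints lie on opposite sides of northing = 4780317, where each meets that height, and whether that is right or left of the point:
A: no edge straddles that height → 0 crossings.
J: 2–3 at easting≈506562.2 (right), 6–7 at easting≈541512.1 (right) → 2 crossings.
C: no edge straddles that height → 0 crossings.
F: 2–3 at easting≈471391.1 (left), 4–1 at easting≈501482.4 (right) → 1 crossing.
Y: 2–3 at easting≈505490.1 (right), 5–6 at easting≈546756.8 (right) → 2 crossings.
Only F has an odd count, so the point is inside F.

F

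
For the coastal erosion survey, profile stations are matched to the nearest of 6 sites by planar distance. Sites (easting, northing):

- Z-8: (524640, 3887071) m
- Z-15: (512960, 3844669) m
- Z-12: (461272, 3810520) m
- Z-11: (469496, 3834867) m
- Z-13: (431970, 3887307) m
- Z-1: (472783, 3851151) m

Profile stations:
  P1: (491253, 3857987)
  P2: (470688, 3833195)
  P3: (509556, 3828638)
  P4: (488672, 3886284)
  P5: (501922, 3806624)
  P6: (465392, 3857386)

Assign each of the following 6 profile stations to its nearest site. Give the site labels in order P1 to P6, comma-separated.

Z-1, Z-11, Z-15, Z-8, Z-15, Z-1

P1 → Z-1 (d²=387871796.00)
P2 → Z-11 (d²=4216448.00)
P3 → Z-15 (d²=268580177.00)
P4 → Z-8 (d²=1294316393.00)
P5 → Z-15 (d²=1569259469.00)
P6 → Z-1 (d²=93502106.00)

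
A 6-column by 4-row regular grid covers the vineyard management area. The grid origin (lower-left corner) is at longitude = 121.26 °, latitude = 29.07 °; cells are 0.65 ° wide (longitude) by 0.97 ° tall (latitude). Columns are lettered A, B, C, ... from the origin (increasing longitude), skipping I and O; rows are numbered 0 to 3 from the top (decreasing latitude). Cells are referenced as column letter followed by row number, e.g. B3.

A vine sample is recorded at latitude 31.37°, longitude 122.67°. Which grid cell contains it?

Column index: ⌊(122.67 − 121.26) / 0.65⌋ = ⌊2.169⌋ = 2 → column C
Row offset from origin: ⌊(31.37 − 29.07) / 0.97⌋ = ⌊2.371⌋ = 2 → row 1 (counted from top)

C1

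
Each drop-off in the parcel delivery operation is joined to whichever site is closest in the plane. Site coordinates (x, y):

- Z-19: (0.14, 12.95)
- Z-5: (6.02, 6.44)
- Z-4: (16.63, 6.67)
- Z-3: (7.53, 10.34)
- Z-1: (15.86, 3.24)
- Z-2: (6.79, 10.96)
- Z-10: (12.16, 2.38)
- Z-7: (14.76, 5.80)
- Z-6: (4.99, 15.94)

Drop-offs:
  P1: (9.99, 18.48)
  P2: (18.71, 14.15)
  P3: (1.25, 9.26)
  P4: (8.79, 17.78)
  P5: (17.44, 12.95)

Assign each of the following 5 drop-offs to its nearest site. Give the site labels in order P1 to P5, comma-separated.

Z-6, Z-4, Z-19, Z-6, Z-4

P1 → Z-6 (d²=31.45)
P2 → Z-4 (d²=60.28)
P3 → Z-19 (d²=14.85)
P4 → Z-6 (d²=17.83)
P5 → Z-4 (d²=40.09)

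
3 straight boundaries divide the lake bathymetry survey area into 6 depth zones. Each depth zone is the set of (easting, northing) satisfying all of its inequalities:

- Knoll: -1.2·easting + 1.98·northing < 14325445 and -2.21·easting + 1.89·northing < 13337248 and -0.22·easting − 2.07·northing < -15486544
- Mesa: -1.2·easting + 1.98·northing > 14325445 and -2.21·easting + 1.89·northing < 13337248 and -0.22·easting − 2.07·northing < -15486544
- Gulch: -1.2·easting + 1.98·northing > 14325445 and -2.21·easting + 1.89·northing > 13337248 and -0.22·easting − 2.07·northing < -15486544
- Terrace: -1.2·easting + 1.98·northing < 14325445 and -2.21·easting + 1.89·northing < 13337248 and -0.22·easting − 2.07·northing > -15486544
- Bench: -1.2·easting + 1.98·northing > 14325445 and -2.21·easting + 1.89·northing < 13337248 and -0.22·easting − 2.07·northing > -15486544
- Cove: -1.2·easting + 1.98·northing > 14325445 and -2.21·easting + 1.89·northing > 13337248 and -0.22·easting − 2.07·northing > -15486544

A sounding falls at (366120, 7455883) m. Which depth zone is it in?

-1.2·366120 + 1.98·7455883 = 14323304.340, which is < 14325445
-2.21·366120 + 1.89·7455883 = 13282493.670, which is < 13337248
-0.22·366120 − 2.07·7455883 = -15514224.210, which is < -15486544
This sign pattern matches Knoll.

Knoll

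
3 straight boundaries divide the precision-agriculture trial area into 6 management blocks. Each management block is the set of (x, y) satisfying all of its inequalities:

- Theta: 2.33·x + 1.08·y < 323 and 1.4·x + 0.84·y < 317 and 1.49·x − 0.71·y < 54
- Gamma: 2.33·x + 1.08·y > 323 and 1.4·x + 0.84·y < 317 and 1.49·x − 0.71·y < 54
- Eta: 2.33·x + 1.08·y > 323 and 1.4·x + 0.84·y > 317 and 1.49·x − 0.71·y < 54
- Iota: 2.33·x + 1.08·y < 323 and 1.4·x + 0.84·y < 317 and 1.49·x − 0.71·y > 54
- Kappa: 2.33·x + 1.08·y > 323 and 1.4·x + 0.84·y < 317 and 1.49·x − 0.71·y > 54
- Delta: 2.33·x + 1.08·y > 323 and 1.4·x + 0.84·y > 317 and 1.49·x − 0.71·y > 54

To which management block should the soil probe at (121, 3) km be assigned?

Iota

2.33·121 + 1.08·3 = 285.170, which is < 323
1.4·121 + 0.84·3 = 171.920, which is < 317
1.49·121 − 0.71·3 = 178.160, which is > 54
This sign pattern matches Iota.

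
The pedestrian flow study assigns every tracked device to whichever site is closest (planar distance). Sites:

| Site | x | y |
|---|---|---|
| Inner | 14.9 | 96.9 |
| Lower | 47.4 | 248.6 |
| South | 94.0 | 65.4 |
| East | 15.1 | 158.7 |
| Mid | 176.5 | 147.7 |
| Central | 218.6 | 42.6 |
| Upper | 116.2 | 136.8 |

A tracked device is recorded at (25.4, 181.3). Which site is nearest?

Squared distances to each site:
Inner: 7233.610; Lower: 5013.290; South: 18138.770; East: 616.850; Mid: 23960.170; Central: 56563.930; Upper: 10224.890.
Minimum at East.

East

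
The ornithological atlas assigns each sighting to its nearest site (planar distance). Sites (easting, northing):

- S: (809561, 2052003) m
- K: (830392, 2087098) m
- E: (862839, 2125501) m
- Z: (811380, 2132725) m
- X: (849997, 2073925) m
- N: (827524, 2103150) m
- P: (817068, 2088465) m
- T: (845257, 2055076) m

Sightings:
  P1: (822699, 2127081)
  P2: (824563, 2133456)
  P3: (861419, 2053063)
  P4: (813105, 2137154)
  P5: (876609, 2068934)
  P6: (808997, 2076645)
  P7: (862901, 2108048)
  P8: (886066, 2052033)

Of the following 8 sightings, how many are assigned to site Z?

P1 → Z
P2 → Z
P3 → T
P4 → Z
P5 → X
P6 → P
P7 → E
P8 → T
3 of the 8 go to Z.

3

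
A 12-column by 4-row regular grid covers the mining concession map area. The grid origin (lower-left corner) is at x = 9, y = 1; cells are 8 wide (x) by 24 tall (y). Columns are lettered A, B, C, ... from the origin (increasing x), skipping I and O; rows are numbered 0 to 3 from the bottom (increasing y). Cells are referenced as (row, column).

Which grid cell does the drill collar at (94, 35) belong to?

(1, L)

Column index: ⌊(94 − 9) / 8⌋ = ⌊10.625⌋ = 10 → column L
Row offset from origin: ⌊(35 − 1) / 24⌋ = ⌊1.417⌋ = 1 → row 1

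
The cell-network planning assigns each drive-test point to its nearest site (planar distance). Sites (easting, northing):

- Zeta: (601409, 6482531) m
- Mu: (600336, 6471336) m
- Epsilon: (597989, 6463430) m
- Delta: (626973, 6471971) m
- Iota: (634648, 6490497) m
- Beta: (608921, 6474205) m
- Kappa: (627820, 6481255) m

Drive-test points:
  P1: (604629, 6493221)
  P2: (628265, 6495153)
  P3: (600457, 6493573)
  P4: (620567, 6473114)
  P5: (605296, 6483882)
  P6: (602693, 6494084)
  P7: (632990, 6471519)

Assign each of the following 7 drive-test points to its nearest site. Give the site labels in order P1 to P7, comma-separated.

Zeta, Iota, Zeta, Delta, Zeta, Zeta, Delta

P1 → Zeta (d²=124644500.00)
P2 → Iota (d²=62421025.00)
P3 → Zeta (d²=122832068.00)
P4 → Delta (d²=42343285.00)
P5 → Zeta (d²=16933970.00)
P6 → Zeta (d²=135120465.00)
P7 → Delta (d²=36408593.00)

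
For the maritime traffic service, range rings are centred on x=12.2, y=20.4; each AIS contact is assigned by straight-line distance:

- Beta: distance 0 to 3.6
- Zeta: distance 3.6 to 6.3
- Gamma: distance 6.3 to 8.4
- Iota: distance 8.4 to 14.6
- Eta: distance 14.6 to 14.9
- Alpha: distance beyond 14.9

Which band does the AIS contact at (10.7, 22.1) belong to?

Distance = √((10.7−12.2)² + (22.1−20.4)²) = √(2.250 + 2.890) = 2.267.
0 ≤ 2.267 < 3.6 → Beta.

Beta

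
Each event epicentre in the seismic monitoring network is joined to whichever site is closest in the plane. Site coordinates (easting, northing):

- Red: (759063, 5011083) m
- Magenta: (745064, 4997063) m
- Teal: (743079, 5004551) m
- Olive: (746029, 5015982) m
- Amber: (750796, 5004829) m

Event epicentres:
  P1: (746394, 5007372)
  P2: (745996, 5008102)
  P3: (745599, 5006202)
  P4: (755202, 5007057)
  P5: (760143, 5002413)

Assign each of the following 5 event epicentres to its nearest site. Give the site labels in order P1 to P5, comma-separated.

Teal, Teal, Teal, Amber, Red

P1 → Teal (d²=18947266.00)
P2 → Teal (d²=21118490.00)
P3 → Teal (d²=9076201.00)
P4 → Amber (d²=24376820.00)
P5 → Red (d²=76335300.00)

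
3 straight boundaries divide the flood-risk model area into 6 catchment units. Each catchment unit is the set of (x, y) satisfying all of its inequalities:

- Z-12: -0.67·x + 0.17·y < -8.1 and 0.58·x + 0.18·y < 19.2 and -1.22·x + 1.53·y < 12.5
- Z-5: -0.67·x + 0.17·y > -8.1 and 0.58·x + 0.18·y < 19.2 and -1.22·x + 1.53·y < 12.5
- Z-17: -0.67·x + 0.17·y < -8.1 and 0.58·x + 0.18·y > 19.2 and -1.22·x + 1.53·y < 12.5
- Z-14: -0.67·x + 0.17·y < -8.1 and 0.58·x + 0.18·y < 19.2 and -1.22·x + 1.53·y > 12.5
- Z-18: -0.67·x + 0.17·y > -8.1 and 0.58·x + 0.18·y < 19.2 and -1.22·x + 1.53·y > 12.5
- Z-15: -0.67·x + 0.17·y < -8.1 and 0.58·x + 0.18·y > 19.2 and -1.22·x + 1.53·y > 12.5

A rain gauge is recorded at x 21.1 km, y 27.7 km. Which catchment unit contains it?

-0.67·21.1 + 0.17·27.7 = -9.428, which is < -8.1
0.58·21.1 + 0.18·27.7 = 17.224, which is < 19.2
-1.22·21.1 + 1.53·27.7 = 16.639, which is > 12.5
This sign pattern matches Z-14.

Z-14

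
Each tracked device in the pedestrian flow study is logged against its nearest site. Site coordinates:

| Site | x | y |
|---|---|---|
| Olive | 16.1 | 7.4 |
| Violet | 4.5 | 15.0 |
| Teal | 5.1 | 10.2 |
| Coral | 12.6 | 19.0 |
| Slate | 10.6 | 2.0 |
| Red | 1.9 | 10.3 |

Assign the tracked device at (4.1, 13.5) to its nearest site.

Violet

Squared distances to each site:
Olive: 181.210; Violet: 2.410; Teal: 11.890; Coral: 102.500; Slate: 174.500; Red: 15.080.
Minimum at Violet.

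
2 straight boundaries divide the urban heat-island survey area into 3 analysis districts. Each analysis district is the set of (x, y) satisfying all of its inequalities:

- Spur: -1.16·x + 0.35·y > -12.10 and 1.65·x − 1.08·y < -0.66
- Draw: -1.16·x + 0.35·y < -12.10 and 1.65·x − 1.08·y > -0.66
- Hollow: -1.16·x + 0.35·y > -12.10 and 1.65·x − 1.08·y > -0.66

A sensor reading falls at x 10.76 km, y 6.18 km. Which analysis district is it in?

Hollow

-1.16·10.76 + 0.35·6.18 = -10.319, which is > -12.10
1.65·10.76 − 1.08·6.18 = 11.080, which is > -0.66
This sign pattern matches Hollow.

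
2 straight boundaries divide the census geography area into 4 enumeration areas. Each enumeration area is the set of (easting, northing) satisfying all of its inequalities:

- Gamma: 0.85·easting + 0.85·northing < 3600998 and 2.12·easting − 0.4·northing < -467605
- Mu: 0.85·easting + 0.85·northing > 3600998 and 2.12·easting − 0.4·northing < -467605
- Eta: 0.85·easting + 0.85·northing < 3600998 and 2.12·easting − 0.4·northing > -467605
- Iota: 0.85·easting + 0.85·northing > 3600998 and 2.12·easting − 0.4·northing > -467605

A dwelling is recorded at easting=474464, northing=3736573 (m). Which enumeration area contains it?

Gamma

0.85·474464 + 0.85·3736573 = 3579381.450, which is < 3600998
2.12·474464 − 0.4·3736573 = -488765.520, which is < -467605
This sign pattern matches Gamma.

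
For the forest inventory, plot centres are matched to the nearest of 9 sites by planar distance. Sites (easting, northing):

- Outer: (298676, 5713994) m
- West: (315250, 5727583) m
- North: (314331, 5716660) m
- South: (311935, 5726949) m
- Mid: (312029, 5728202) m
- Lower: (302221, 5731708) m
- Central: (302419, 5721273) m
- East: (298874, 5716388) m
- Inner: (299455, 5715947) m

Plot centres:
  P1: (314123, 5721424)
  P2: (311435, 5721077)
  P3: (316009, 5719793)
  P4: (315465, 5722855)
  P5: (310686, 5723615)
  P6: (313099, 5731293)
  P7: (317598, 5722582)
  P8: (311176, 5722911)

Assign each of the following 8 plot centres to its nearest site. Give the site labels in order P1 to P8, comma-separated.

North, North, North, West, South, Mid, West, South

P1 → North (d²=22738960.00)
P2 → North (d²=27896705.00)
P3 → North (d²=12631373.00)
P4 → West (d²=22400209.00)
P5 → South (d²=12675557.00)
P6 → Mid (d²=10699181.00)
P7 → West (d²=30523105.00)
P8 → South (d²=16881525.00)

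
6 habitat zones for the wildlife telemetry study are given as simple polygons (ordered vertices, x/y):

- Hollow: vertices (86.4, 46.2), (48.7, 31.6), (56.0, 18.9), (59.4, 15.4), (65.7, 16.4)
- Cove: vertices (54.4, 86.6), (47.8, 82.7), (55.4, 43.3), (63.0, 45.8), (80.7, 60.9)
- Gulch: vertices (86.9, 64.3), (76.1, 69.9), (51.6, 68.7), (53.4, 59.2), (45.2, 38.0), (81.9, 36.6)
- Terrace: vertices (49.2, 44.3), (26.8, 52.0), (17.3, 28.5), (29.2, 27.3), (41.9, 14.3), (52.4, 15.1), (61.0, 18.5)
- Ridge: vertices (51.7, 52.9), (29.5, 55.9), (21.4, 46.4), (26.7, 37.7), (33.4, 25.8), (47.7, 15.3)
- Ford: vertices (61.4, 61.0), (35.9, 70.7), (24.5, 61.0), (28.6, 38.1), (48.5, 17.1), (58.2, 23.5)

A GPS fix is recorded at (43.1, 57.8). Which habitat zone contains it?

Ford

Cast a ray rightward from (43.1, 57.8). For each polygon, the edges (by vertex number in listed order) whose endpoints lie on opposite sides of y = 57.8, where each meets that height, and whether that is right or left of the point:
Hollow: no edge straddles that height → 0 crossings.
Cove: 2–3 at x≈52.60 (right), 4–5 at x≈77.07 (right) → 2 crossings.
Gulch: 4–5 at x≈52.86 (right), 6–1 at x≈85.73 (right) → 2 crossings.
Terrace: no edge straddles that height → 0 crossings.
Ridge: no edge straddles that height → 0 crossings.
Ford: 3–4 at x≈25.07 (left), 6–1 at x≈61.13 (right) → 1 crossing.
Only Ford has an odd count, so the point is inside Ford.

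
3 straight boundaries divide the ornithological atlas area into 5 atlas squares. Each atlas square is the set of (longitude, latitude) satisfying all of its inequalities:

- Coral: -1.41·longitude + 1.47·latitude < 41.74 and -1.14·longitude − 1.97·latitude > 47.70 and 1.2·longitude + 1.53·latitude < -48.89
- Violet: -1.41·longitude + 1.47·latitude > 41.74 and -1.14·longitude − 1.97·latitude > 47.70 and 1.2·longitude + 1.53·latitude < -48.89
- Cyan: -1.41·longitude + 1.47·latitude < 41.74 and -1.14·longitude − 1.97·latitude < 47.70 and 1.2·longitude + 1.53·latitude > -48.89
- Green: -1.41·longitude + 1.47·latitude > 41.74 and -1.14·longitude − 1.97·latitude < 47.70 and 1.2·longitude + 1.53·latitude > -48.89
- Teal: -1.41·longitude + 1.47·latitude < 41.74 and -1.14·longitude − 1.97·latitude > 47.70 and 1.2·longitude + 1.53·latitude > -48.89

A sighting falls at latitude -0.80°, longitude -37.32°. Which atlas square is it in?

-1.41·-37.32 + 1.47·-0.80 = 51.445, which is > 41.74
-1.14·-37.32 − 1.97·-0.80 = 44.121, which is < 47.70
1.2·-37.32 + 1.53·-0.80 = -46.008, which is > -48.89
This sign pattern matches Green.

Green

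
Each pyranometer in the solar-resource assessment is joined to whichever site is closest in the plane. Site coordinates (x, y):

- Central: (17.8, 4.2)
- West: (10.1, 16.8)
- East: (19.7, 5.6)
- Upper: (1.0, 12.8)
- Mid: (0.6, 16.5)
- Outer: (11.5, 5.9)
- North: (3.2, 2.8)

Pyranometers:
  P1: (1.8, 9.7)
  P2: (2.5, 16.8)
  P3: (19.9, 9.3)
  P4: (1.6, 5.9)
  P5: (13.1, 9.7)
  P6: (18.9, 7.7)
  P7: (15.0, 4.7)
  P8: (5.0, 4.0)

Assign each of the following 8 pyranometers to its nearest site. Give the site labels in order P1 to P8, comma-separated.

P1 → Upper (d²=10.25)
P2 → Mid (d²=3.70)
P3 → East (d²=13.73)
P4 → North (d²=12.17)
P5 → Outer (d²=17.00)
P6 → East (d²=5.05)
P7 → Central (d²=8.09)
P8 → North (d²=4.68)

Upper, Mid, East, North, Outer, East, Central, North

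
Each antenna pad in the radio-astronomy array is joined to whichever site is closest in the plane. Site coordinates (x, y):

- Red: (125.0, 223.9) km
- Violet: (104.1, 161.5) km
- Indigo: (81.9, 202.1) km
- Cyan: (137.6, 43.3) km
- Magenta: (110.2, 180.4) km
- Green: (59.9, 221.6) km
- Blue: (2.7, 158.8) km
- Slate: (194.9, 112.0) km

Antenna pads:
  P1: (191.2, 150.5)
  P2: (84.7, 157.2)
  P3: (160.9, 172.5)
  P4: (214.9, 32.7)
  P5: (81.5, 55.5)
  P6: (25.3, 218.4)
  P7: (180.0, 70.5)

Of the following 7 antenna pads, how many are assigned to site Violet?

1

P1 → Slate
P2 → Violet
P3 → Magenta
P4 → Cyan
P5 → Cyan
P6 → Green
P7 → Slate
1 of the 7 goes to Violet.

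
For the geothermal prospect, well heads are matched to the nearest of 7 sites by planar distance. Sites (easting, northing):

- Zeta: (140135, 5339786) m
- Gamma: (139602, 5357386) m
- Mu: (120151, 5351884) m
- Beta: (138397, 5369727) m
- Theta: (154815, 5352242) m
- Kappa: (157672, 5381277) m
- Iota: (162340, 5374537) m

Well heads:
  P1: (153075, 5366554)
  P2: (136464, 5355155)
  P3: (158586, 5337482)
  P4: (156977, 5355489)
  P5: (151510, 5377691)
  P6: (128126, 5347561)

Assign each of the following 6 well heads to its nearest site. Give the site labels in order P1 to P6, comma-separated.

Iota, Gamma, Theta, Theta, Kappa, Mu

P1 → Iota (d²=149568514.00)
P2 → Gamma (d²=14824405.00)
P3 → Theta (d²=232078041.00)
P4 → Theta (d²=15217253.00)
P5 → Kappa (d²=50829640.00)
P6 → Mu (d²=82288954.00)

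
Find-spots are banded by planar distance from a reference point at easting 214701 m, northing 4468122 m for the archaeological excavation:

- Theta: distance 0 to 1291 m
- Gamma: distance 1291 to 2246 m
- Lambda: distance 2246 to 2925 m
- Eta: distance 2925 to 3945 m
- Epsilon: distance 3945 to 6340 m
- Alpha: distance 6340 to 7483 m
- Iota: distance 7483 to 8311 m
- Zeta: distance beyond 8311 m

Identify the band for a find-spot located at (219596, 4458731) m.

Zeta

Distance = √((219596−214701)² + (4458731−4468122)²) = √(23961025.000 + 88190881.000) = 10590.180 m.
8311 ≤ 10590.180 < ∞ → Zeta.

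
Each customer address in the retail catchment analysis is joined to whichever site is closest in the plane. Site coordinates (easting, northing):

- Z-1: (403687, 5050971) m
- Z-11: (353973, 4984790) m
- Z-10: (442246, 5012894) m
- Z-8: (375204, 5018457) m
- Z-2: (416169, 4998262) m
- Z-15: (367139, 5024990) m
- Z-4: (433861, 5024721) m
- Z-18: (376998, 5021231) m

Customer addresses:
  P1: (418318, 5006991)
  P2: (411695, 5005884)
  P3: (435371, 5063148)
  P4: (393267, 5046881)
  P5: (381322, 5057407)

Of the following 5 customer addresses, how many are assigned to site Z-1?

P1 → Z-2
P2 → Z-2
P3 → Z-1
P4 → Z-1
P5 → Z-1
3 of the 5 go to Z-1.

3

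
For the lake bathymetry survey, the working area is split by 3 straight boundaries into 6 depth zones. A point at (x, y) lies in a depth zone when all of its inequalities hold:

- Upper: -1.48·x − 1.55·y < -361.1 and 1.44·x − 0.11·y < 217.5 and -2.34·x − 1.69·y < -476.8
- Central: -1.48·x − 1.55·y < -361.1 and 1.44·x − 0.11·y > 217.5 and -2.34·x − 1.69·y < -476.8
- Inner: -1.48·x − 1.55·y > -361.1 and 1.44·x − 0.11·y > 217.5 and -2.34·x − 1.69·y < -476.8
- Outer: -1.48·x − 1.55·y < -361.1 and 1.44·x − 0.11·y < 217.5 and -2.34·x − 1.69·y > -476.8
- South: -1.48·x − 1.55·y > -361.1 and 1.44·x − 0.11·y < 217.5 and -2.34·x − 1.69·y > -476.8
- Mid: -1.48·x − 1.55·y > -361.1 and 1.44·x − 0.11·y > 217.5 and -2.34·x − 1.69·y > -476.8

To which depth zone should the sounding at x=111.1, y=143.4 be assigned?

Upper

-1.48·111.1 − 1.55·143.4 = -386.698, which is < -361.1
1.44·111.1 − 0.11·143.4 = 144.210, which is < 217.5
-2.34·111.1 − 1.69·143.4 = -502.320, which is < -476.8
This sign pattern matches Upper.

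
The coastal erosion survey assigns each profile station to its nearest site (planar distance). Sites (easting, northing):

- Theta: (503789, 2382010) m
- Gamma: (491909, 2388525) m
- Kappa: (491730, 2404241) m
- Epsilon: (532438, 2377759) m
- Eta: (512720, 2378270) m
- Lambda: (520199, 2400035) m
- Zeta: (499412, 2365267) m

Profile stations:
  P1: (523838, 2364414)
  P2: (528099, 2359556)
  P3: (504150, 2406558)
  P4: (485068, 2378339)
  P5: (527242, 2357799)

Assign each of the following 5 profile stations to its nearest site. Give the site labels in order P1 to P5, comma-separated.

P1 → Epsilon (d²=252049025.00)
P2 → Epsilon (d²=350176130.00)
P3 → Kappa (d²=159624889.00)
P4 → Gamma (d²=150553877.00)
P5 → Epsilon (d²=425400016.00)

Epsilon, Epsilon, Kappa, Gamma, Epsilon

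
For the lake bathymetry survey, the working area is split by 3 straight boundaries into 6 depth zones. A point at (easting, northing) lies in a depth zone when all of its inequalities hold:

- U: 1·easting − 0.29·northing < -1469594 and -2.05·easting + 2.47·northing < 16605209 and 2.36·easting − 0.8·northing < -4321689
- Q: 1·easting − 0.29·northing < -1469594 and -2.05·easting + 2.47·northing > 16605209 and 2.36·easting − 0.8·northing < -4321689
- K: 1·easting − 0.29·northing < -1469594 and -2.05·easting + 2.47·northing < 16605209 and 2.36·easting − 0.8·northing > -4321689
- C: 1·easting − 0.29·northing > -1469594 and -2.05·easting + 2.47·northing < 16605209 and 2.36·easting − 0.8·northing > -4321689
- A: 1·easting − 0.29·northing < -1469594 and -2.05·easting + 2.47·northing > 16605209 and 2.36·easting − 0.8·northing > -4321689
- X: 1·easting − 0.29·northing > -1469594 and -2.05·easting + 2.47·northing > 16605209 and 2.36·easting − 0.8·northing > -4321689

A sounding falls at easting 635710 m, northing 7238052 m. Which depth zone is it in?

1·635710 − 0.29·7238052 = -1463325.080, which is > -1469594
-2.05·635710 + 2.47·7238052 = 16574782.940, which is < 16605209
2.36·635710 − 0.8·7238052 = -4290166.000, which is > -4321689
This sign pattern matches C.

C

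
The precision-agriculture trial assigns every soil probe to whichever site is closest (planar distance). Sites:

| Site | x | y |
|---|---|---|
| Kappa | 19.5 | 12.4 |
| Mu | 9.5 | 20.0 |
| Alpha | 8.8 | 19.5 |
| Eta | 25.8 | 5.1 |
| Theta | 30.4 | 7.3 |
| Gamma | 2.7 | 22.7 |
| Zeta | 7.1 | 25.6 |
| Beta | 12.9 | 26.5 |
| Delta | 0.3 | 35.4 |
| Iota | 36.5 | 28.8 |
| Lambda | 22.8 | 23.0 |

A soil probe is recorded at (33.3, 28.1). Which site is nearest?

Iota

Squared distances to each site:
Kappa: 436.930; Mu: 632.050; Alpha: 674.210; Eta: 585.250; Theta: 441.050; Gamma: 965.520; Zeta: 692.690; Beta: 418.720; Delta: 1142.290; Iota: 10.730; Lambda: 136.260.
Minimum at Iota.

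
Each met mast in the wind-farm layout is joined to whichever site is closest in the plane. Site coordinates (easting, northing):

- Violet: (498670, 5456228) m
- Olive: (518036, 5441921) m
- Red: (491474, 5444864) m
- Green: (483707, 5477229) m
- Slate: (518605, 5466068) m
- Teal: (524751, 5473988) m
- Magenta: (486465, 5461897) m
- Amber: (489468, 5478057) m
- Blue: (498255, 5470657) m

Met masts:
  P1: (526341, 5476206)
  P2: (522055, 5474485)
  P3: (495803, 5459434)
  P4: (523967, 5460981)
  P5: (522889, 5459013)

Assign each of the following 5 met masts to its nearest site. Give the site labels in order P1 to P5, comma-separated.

P1 → Teal (d²=7447624.00)
P2 → Teal (d²=7515425.00)
P3 → Violet (d²=18498125.00)
P4 → Slate (d²=54628613.00)
P5 → Slate (d²=68125681.00)

Teal, Teal, Violet, Slate, Slate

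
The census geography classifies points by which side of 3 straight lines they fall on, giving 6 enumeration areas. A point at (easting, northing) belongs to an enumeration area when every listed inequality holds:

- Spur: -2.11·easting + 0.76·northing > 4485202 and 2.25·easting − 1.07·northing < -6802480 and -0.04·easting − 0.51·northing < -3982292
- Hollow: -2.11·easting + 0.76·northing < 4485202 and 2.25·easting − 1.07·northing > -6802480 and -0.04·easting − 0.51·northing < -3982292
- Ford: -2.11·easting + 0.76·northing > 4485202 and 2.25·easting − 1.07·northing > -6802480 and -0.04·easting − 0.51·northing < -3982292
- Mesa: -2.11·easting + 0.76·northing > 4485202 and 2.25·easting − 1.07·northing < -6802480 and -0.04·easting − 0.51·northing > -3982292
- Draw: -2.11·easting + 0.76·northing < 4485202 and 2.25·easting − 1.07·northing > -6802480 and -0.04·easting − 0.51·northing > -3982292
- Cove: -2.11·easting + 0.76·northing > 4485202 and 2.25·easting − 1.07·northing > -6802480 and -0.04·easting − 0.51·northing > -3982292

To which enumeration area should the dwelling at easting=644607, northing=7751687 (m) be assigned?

Mesa

-2.11·644607 + 0.76·7751687 = 4531161.350, which is > 4485202
2.25·644607 − 1.07·7751687 = -6843939.340, which is < -6802480
-0.04·644607 − 0.51·7751687 = -3979144.650, which is > -3982292
This sign pattern matches Mesa.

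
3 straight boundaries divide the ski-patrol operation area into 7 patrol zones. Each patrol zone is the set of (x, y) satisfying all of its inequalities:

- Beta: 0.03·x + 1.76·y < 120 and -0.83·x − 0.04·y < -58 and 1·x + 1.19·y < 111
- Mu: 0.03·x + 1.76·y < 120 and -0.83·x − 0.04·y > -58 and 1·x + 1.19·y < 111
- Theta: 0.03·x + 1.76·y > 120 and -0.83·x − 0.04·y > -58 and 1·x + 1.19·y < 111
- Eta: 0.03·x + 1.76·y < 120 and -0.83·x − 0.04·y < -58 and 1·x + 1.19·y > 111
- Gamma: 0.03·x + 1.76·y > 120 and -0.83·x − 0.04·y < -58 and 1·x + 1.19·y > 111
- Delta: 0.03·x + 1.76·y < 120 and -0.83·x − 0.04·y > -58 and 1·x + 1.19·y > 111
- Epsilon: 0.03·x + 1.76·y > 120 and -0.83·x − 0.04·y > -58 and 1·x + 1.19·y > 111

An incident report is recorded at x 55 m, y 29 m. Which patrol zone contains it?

0.03·55 + 1.76·29 = 52.690, which is < 120
-0.83·55 − 0.04·29 = -46.810, which is > -58
1·55 + 1.19·29 = 89.510, which is < 111
This sign pattern matches Mu.

Mu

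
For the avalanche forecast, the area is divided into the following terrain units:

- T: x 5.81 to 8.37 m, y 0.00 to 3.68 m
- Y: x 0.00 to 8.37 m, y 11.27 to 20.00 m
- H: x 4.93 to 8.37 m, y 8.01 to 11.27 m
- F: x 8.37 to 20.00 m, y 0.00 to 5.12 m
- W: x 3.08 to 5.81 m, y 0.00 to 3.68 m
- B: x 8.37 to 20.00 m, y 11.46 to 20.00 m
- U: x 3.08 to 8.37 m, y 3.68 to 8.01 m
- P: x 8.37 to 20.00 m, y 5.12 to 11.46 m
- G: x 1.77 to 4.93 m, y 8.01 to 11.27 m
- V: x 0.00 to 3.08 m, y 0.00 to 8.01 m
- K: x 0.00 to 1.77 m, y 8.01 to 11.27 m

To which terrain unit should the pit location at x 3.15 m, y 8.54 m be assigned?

The point has x = 3.15 and y = 8.54.
Only G satisfies 1.77 ≤ x ≤ 4.93 and 8.01 ≤ y ≤ 11.27.

G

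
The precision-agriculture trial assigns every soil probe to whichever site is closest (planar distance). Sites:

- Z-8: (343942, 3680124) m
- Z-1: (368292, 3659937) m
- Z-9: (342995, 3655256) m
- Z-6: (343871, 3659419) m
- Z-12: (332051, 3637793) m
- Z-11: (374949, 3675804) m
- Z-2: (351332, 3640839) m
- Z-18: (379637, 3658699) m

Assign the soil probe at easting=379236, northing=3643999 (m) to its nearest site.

Z-18

Squared distances to each site:
Z-8: 2550682061.000; Z-1: 373790980.000; Z-9: 1440130130.000; Z-6: 1488459625.000; Z-12: 2264938661.000; Z-11: 1029936394.000; Z-2: 788618816.000; Z-18: 216250801.000.
Minimum at Z-18.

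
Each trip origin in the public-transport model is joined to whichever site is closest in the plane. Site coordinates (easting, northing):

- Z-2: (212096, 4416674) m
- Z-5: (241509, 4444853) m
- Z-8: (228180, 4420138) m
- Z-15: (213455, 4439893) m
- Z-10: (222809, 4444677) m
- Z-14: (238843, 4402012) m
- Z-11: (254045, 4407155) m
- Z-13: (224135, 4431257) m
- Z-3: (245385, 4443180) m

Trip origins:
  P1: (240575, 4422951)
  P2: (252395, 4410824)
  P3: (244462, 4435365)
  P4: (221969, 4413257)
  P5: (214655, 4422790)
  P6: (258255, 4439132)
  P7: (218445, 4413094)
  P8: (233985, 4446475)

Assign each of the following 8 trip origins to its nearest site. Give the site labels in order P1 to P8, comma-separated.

P1 → Z-8 (d²=161548994.00)
P2 → Z-11 (d²=16184061.00)
P3 → Z-3 (d²=61926154.00)
P4 → Z-8 (d²=85924682.00)
P5 → Z-2 (d²=43953937.00)
P6 → Z-3 (d²=182023204.00)
P7 → Z-2 (d²=53126201.00)
P8 → Z-5 (d²=59241460.00)

Z-8, Z-11, Z-3, Z-8, Z-2, Z-3, Z-2, Z-5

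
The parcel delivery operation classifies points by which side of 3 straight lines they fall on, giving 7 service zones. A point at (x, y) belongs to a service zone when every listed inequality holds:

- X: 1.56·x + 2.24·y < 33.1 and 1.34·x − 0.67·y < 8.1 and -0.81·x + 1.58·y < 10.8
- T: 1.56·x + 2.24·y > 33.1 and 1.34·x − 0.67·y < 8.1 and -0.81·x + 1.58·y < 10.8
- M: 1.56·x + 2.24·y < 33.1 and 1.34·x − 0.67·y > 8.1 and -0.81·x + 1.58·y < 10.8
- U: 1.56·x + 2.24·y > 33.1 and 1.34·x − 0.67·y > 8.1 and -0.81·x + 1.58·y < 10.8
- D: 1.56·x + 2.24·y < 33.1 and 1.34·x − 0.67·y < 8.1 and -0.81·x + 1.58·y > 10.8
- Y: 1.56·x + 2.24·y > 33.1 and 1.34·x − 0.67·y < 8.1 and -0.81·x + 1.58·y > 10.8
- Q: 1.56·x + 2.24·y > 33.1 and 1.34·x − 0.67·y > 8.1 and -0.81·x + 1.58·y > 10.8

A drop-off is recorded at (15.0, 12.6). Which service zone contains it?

U

1.56·15.0 + 2.24·12.6 = 51.624, which is > 33.1
1.34·15.0 − 0.67·12.6 = 11.658, which is > 8.1
-0.81·15.0 + 1.58·12.6 = 7.758, which is < 10.8
This sign pattern matches U.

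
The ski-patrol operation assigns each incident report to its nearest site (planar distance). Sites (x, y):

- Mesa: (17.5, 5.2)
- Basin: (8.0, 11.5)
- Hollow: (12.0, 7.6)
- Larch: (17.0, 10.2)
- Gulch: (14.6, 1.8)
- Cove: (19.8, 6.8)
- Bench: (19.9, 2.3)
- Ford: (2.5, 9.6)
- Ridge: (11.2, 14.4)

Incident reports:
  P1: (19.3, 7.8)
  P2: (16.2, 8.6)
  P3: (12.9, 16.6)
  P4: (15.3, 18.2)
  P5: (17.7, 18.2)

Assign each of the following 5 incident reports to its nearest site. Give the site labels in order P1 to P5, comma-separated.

P1 → Cove (d²=1.25)
P2 → Larch (d²=3.20)
P3 → Ridge (d²=7.73)
P4 → Ridge (d²=31.25)
P5 → Ridge (d²=56.69)

Cove, Larch, Ridge, Ridge, Ridge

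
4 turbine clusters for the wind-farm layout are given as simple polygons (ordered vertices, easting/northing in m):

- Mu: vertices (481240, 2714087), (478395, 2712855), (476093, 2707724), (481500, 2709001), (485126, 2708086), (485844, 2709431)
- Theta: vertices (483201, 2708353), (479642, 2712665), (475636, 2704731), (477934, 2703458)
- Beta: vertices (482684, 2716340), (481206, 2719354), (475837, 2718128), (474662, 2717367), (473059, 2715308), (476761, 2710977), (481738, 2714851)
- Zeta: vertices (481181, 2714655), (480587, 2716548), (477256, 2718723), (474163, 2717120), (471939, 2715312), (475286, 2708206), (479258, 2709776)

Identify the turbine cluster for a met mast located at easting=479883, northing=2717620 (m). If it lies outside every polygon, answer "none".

Cast a ray rightward from (479883, 2717620). For each polygon, the edges (by vertex number in listed order) whose endpoints lie on opposite sides of northing = 2717620, where each meets that height, and whether that is right or left of the point:
Mu: no edge straddles that height → 0 crossings.
Theta: no edge straddles that height → 0 crossings.
Beta: 1–2 at easting≈482056.3 (right), 3–4 at easting≈475052.6 (left) → 1 crossing.
Zeta: 2–3 at easting≈478945.2 (left), 3–4 at easting≈475127.8 (left) → 0 crossings.
Only Beta has an odd count, so the point is inside Beta.

Beta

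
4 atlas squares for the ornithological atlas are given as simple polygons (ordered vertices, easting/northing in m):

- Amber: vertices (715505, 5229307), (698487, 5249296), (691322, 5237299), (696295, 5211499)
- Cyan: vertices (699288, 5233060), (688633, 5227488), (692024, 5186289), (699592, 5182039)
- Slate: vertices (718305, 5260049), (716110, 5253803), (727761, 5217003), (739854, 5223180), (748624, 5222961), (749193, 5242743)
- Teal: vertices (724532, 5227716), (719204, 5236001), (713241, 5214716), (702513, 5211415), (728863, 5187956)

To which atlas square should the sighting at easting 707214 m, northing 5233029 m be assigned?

Cast a ray rightward from (707214, 5233029). For each polygon, the edges (by vertex number in listed order) whose endpoints lie on opposite sides of northing = 5233029, where each meets that height, and whether that is right or left of the point:
Amber: 1–2 at easting≈712336.2 (right), 3–4 at easting≈692145.1 (left) → 1 crossing.
Cyan: 1–2 at easting≈699228.7 (left), 4–1 at easting≈699288.2 (left) → 0 crossings.
Slate: 2–3 at easting≈722687.1 (right), 5–6 at easting≈748913.6 (right) → 2 crossings.
Teal: 1–2 at easting≈721115.3 (right), 2–3 at easting≈718371.4 (right) → 2 crossings.
Only Amber has an odd count, so the point is inside Amber.

Amber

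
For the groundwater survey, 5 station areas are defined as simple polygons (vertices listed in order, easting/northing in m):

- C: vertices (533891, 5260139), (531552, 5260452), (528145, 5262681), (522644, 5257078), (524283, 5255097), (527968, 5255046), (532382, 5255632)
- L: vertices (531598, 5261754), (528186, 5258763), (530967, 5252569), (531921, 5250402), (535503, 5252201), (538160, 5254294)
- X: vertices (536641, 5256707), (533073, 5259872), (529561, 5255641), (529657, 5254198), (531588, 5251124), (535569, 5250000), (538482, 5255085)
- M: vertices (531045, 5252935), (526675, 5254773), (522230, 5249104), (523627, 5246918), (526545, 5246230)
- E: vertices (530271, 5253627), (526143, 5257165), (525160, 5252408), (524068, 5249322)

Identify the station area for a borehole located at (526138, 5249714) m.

M

Cast a ray rightward from (526138, 5249714). For each polygon, the edges (by vertex number in listed order) whose endpoints lie on opposite sides of northing = 5249714, where each meets that height, and whether that is right or left of the point:
C: no edge straddles that height → 0 crossings.
L: no edge straddles that height → 0 crossings.
X: no edge straddles that height → 0 crossings.
M: 2–3 at easting≈522708.3 (left), 5–1 at easting≈528883.3 (right) → 1 crossing.
E: 3–4 at easting≈524206.7 (left), 4–1 at easting≈524632.8 (left) → 0 crossings.
Only M has an odd count, so the point is inside M.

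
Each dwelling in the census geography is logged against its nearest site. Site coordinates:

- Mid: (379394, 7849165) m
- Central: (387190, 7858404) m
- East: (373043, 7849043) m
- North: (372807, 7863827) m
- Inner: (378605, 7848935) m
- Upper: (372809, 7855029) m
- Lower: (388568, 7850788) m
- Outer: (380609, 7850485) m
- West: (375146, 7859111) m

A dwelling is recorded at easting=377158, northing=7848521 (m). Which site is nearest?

Inner

Squared distances to each site:
Mid: 5414432.000; Central: 198314713.000; East: 17205709.000; North: 253204837.000; Inner: 2265205.000; Upper: 61267865.000; Lower: 135327389.000; Outer: 15766697.000; West: 116196244.000.
Minimum at Inner.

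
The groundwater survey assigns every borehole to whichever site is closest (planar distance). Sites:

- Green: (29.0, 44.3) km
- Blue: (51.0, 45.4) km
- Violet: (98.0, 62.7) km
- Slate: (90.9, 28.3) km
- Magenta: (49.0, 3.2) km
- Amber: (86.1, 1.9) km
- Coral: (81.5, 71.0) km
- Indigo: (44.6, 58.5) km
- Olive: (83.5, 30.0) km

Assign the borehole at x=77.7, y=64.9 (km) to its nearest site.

Squared distances to each site:
Green: 2796.050; Blue: 1093.140; Violet: 416.930; Slate: 1513.800; Magenta: 4630.580; Amber: 4039.560; Coral: 51.650; Indigo: 1136.570; Olive: 1251.650.
Minimum at Coral.

Coral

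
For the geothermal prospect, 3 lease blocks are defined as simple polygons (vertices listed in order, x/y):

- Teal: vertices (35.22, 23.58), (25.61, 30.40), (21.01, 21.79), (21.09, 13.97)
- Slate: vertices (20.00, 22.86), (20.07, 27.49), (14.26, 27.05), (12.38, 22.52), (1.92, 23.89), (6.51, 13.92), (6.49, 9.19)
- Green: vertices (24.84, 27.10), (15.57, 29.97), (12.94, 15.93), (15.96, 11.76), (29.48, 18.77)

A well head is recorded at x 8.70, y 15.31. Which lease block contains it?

Slate

Cast a ray rightward from (8.70, 15.31). For each polygon, the edges (by vertex number in listed order) whose endpoints lie on opposite sides of y = 15.31, where each meets that height, and whether that is right or left of the point:
Teal: 3–4 at x≈21.076 (right), 4–1 at x≈23.060 (right) → 2 crossings.
Slate: 5–6 at x≈5.870 (left), 7–1 at x≈12.538 (right) → 1 crossing.
Green: 3–4 at x≈13.389 (right), 4–5 at x≈22.807 (right) → 2 crossings.
Only Slate has an odd count, so the point is inside Slate.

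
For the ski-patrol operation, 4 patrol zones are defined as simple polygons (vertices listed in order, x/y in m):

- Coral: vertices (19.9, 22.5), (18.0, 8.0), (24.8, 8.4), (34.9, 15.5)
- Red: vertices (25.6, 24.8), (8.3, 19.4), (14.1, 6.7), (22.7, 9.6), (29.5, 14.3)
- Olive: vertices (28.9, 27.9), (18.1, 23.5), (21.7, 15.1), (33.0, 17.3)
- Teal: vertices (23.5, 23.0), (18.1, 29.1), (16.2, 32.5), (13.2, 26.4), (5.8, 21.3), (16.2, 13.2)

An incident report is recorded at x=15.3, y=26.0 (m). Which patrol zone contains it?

Teal

Cast a ray rightward from (15.3, 26.0). For each polygon, the edges (by vertex number in listed order) whose endpoints lie on opposite sides of y = 26.0, where each meets that height, and whether that is right or left of the point:
Coral: no edge straddles that height → 0 crossings.
Red: no edge straddles that height → 0 crossings.
Olive: 1–2 at x≈24.24 (right), 4–1 at x≈29.63 (right) → 2 crossings.
Teal: 1–2 at x≈20.84 (right), 4–5 at x≈12.62 (left) → 1 crossing.
Only Teal has an odd count, so the point is inside Teal.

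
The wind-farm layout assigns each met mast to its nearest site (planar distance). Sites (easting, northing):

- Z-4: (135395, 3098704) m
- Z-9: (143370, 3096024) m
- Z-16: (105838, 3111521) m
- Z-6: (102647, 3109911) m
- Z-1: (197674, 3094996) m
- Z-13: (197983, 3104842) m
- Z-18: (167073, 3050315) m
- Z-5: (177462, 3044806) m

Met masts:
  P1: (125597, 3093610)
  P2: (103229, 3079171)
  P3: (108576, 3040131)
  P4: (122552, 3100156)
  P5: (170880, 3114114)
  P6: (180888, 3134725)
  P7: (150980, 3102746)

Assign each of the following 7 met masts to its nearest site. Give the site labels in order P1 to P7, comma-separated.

Z-4, Z-6, Z-18, Z-4, Z-13, Z-13, Z-9

P1 → Z-4 (d²=121949640.00)
P2 → Z-6 (d²=945286324.00)
P3 → Z-18 (d²=3525612865.00)
P4 → Z-4 (d²=167050953.00)
P5 → Z-13 (d²=820542593.00)
P6 → Z-13 (d²=1185232714.00)
P7 → Z-9 (d²=103097384.00)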